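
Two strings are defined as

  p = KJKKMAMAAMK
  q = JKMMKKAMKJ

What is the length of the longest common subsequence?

One common subsequence of length 7: J (p #2, q #1), K (p #4, q #2), M (p #5, q #3), M (p #7, q #4), A (p #9, q #7), M (p #10, q #8), K (p #11, q #9). The LCS DP gives dp[11][10] = 7, so this is optimal.

7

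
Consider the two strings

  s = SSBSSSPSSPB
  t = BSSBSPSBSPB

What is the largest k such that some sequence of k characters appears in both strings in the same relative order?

Let dp[i][j] be the LCS length of the first i characters of s and the first j characters of t. dp[i][j] = dp[i-1][j-1]+1 when the i-th and j-th characters match, else max(dp[i-1][j], dp[i][j-1]).
    ·  B  S  S  B  S  P  S  B  S  P  B
 ·  0  0  0  0  0  0  0  0  0  0  0  0
 S  0  0  1  1  1  1  1  1  1  1  1  1
 S  0  0  1  2  2  2  2  2  2  2  2  2
 B  0  1  1  2  3  3  3  3  3  3  3  3
 S  0  1  2  2  3  4  4  4  4  4  4  4
 S  0  1  2  3  3  4  4  5  5  5  5  5
 S  0  1  2  3  3  4  4  5  5  6  6  6
 P  0  1  2  3  3  4  5  5  5  6  7  7
 S  0  1  2  3  3  4  5  6  6  6  7  7
 S  0  1  2  3  3  4  5  6  6  7  7  7
 P  0  1  2  3  3  4  5  6  6  7  8  8
 B  0  1  2  3  4  4  5  6  7  7  8  9
dp[11][11] = 9. One LCS (by backtracking along matches): SSBSPSSPB.

9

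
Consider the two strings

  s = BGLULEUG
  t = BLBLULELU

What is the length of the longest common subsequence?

6

Taking B [1,3] → L [3,4] → U [4,5] → L [5,6] → E [6,7] → U [7,9] gives a common subsequence of length 6, and the DP table's final entry dp[8][9] is also 6, so no common subsequence is longer.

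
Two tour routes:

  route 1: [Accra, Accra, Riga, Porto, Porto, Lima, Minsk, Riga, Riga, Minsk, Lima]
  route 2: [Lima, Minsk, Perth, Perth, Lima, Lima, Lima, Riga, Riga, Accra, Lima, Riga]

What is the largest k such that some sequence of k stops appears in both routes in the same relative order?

5

Pick Lima (route 1 #6, route 2 #1) → Minsk (route 1 #7, route 2 #2) → Riga (route 1 #8, route 2 #8) → Riga (route 1 #9, route 2 #9) → Lima (route 1 #11, route 2 #11); all 5 stops appear in both, in order. dp[11][12] = 5 confirms this is the maximum.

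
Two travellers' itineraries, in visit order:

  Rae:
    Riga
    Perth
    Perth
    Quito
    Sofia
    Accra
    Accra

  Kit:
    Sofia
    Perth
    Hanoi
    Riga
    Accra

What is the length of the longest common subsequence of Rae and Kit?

2

One common subsequence of length 2: Riga at Rae[1]=Kit[4] → Accra at Rae[7]=Kit[5]. dp[7][5] = 2 confirms this is the maximum.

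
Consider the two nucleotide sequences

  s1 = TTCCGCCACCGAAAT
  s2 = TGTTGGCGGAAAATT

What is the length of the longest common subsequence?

9

One common subsequence of length 9: T at s1[1]=s2[3], then T at s1[2]=s2[4], then C at s1[3]=s2[7], then G at s1[5]=s2[9], then A at s1[8]=s2[10], then A at s1[12]=s2[11], then A at s1[13]=s2[12], then A at s1[14]=s2[13], then T at s1[15]=s2[15]. The LCS DP gives dp[15][15] = 9, so this is optimal.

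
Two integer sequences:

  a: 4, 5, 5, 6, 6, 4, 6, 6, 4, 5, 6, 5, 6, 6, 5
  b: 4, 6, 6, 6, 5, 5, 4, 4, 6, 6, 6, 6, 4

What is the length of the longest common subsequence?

8

Pick 4 [1,1], then 5 [2,5], then 5 [3,6], then 6 [4,9], then 6 [5,10], then 6 [7,11], then 6 [8,12], then 4 [9,13]; all 8 values appear in both, in order. dp[15][13] = 8 confirms this is the maximum.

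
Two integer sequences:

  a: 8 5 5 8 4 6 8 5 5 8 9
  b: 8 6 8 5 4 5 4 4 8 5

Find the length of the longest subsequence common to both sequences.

6

One common subsequence of length 6: 8 at a[1]=b[3], then 5 at a[2]=b[4], then 5 at a[3]=b[6], then 4 at a[5]=b[8], then 8 at a[7]=b[9], then 5 at a[9]=b[10]. dp[11][10] = 6 confirms this is the maximum.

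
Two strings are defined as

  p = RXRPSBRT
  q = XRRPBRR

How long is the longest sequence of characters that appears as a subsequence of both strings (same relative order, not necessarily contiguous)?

5

Let dp[i][j] be the LCS length of the first i characters of p and the first j characters of q. dp[i][j] = dp[i-1][j-1]+1 when the i-th and j-th characters match, else max(dp[i-1][j], dp[i][j-1]).
    ·  X  R  R  P  B  R  R
 ·  0  0  0  0  0  0  0  0
 R  0  0  1  1  1  1  1  1
 X  0  1  1  1  1  1  1  1
 R  0  1  2  2  2  2  2  2
 P  0  1  2  2  3  3  3  3
 S  0  1  2  2  3  3  3  3
 B  0  1  2  2  3  4  4  4
 R  0  1  2  3  3  4  5  5
 T  0  1  2  3  3  4  5  5
dp[8][7] = 5. One LCS (by backtracking along matches): RRPBR.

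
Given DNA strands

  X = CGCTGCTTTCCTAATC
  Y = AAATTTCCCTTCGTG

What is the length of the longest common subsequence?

8

Match T (X #4, Y #4), then T (X #7, Y #5), then T (X #8, Y #6), then C (X #10, Y #8), then C (X #11, Y #9), then T (X #12, Y #10), then T (X #15, Y #11), then C (X #16, Y #12) — 8 bases in the same relative order in both. dp[16][15] = 8 confirms this is the maximum.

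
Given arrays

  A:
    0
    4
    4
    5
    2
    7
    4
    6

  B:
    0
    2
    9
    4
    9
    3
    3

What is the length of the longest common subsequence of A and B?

Let dp[i][j] be the LCS length of the first i values of A and the first j values of B. dp[i][j] = dp[i-1][j-1]+1 when the i-th and j-th values match, else max(dp[i-1][j], dp[i][j-1]).
    ·  0  2  9  4  9  3  3
 ·  0  0  0  0  0  0  0  0
 0  0  1  1  1  1  1  1  1
 4  0  1  1  1  2  2  2  2
 4  0  1  1  1  2  2  2  2
 5  0  1  1  1  2  2  2  2
 2  0  1  2  2  2  2  2  2
 7  0  1  2  2  2  2  2  2
 4  0  1  2  2  3  3  3  3
 6  0  1  2  2  3  3  3  3
dp[8][7] = 3. One LCS (by backtracking along matches): 0, 2, 4.

3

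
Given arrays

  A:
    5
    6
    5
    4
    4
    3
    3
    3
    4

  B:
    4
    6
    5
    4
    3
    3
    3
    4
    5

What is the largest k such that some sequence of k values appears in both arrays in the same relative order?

7

Taking 6 at A[2]=B[2], 5 at A[3]=B[3], 4 at A[5]=B[4], 3 at A[6]=B[5], 3 at A[7]=B[6], 3 at A[8]=B[7], 4 at A[9]=B[8] gives a common subsequence of length 7. The LCS DP gives dp[9][9] = 7, so this is optimal.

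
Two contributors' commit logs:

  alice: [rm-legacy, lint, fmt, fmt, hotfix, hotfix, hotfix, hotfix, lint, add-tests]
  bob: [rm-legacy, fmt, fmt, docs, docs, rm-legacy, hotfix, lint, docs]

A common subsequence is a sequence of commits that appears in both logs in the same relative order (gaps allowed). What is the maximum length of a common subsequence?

5

Taking rm-legacy at alice[1]=bob[1] → fmt at alice[3]=bob[2] → fmt at alice[4]=bob[3] → hotfix at alice[8]=bob[7] → lint at alice[9]=bob[8] gives a common subsequence of length 5, and the DP table's final entry dp[10][9] is also 5, so no common subsequence is longer.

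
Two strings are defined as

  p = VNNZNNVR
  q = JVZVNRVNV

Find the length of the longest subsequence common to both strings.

One common subsequence of length 5: V at p[1]=q[2], Z at p[4]=q[3], N at p[5]=q[5], N at p[6]=q[8], V at p[7]=q[9]. Since dp[8][9] = 5, nothing longer is possible.

5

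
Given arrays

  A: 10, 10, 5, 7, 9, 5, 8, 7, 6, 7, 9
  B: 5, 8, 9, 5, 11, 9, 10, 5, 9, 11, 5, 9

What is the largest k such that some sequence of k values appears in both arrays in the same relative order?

5

Let dp[i][j] be the LCS length of the first i values of A and the first j values of B. dp[i][j] = dp[i-1][j-1]+1 when the i-th and j-th values match, else max(dp[i-1][j], dp[i][j-1]).
    ·  5  8  9  5 11  9 10  5  9 11  5  9
 ·  0  0  0  0  0  0  0  0  0  0  0  0  0
10  0  0  0  0  0  0  0  1  1  1  1  1  1
10  0  0  0  0  0  0  0  1  1  1  1  1  1
 5  0  1  1  1  1  1  1  1  2  2  2  2  2
 7  0  1  1  1  1  1  1  1  2  2  2  2  2
 9  0  1  1  2  2  2  2  2  2  3  3  3  3
 5  0  1  1  2  3  3  3  3  3  3  3  4  4
 8  0  1  2  2  3  3  3  3  3  3  3  4  4
 7  0  1  2  2  3  3  3  3  3  3  3  4  4
 6  0  1  2  2  3  3  3  3  3  3  3  4  4
 7  0  1  2  2  3  3  3  3  3  3  3  4  4
 9  0  1  2  3  3  3  4  4  4  4  4  4  5
dp[11][12] = 5. One LCS (by backtracking along matches): 10, 5, 9, 5, 9.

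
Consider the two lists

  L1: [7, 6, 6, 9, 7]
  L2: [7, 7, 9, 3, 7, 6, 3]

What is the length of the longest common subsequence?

3

Pick 7 at L1[1]=L2[2], 9 at L1[4]=L2[3], 7 at L1[5]=L2[5]; all 3 values appear in both, in order. dp[5][7] = 3 confirms this is the maximum.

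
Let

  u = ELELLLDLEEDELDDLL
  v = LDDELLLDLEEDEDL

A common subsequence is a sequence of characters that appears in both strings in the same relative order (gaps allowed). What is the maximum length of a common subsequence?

13

Taking L at u[2]=v[1]; then E at u[3]=v[4]; then L at u[4]=v[5]; then L at u[5]=v[6]; then L at u[6]=v[7]; then D at u[7]=v[8]; then L at u[8]=v[9]; then E at u[9]=v[10]; then E at u[10]=v[11]; then D at u[11]=v[12]; then E at u[12]=v[13]; then D at u[15]=v[14]; then L at u[17]=v[15] gives a common subsequence of length 13. dp[17][15] = 13 confirms this is the maximum.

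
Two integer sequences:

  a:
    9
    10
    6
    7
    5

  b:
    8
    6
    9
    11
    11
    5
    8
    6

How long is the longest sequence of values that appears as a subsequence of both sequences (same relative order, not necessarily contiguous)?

One common subsequence of length 2: 9 at a[1]=b[3]; then 6 at a[3]=b[8]. Since dp[5][8] = 2, nothing longer is possible.

2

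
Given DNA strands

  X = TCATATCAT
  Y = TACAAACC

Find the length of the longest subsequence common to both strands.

Let dp[i][j] be the LCS length of the first i bases of X and the first j bases of Y. dp[i][j] = dp[i-1][j-1]+1 when the i-th and j-th bases match, else max(dp[i-1][j], dp[i][j-1]).
    ·  T  A  C  A  A  A  C  C
 ·  0  0  0  0  0  0  0  0  0
 T  0  1  1  1  1  1  1  1  1
 C  0  1  1  2  2  2  2  2  2
 A  0  1  2  2  3  3  3  3  3
 T  0  1  2  2  3  3  3  3  3
 A  0  1  2  2  3  4  4  4  4
 T  0  1  2  2  3  4  4  4  4
 C  0  1  2  3  3  4  4  5  5
 A  0  1  2  3  4  4  5  5  5
 T  0  1  2  3  4  4  5  5  5
dp[9][8] = 5. One LCS (by backtracking along matches): TCAAC.

5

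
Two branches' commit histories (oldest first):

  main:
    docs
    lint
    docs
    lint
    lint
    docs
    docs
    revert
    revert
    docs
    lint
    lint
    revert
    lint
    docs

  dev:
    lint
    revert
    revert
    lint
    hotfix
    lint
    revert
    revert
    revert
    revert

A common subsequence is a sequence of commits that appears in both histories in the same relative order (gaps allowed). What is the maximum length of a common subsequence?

One common subsequence of length 6: lint [2,1]; then lint [4,4]; then lint [5,6]; then revert [8,8]; then revert [9,9]; then revert [13,10], and the DP table's final entry dp[15][10] is also 6, so no common subsequence is longer.

6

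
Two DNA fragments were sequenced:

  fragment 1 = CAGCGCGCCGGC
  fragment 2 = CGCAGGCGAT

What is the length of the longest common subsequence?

7

Pick C at fragment 1[1]=fragment 2[1], G at fragment 1[3]=fragment 2[2], C at fragment 1[4]=fragment 2[3], G at fragment 1[5]=fragment 2[5], G at fragment 1[7]=fragment 2[6], C at fragment 1[9]=fragment 2[7], G at fragment 1[10]=fragment 2[8]; all 7 bases appear in both, in order. dp[12][10] = 7 confirms this is the maximum.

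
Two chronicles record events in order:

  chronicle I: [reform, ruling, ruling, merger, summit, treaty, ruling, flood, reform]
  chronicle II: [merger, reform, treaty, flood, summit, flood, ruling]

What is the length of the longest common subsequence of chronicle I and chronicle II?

3

Taking reform at chronicle I[1]=chronicle II[2] → summit at chronicle I[5]=chronicle II[5] → ruling at chronicle I[7]=chronicle II[7] gives a common subsequence of length 3. The LCS DP gives dp[9][7] = 3, so this is optimal.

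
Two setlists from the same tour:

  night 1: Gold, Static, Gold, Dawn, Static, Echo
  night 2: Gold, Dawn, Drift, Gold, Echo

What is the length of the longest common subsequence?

3

One common subsequence of length 3: Gold (night 1 #1, night 2 #1), Gold (night 1 #3, night 2 #4), Echo (night 1 #6, night 2 #5). dp[6][5] = 3 confirms this is the maximum.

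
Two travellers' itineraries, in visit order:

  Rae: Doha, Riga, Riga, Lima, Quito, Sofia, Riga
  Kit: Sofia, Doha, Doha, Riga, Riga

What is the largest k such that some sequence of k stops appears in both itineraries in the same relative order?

Match Doha at Rae[1]=Kit[3]; then Riga at Rae[3]=Kit[4]; then Riga at Rae[7]=Kit[5] — 3 stops in the same relative order in both, and the DP table's final entry dp[7][5] is also 3, so no common subsequence is longer.

3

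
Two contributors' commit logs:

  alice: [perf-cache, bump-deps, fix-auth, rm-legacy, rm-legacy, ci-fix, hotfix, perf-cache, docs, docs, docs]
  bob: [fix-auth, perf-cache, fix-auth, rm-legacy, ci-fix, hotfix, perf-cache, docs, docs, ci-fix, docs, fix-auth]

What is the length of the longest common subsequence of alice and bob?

Pick perf-cache [1,2]; then fix-auth [3,3]; then rm-legacy [5,4]; then ci-fix [6,5]; then hotfix [7,6]; then perf-cache [8,7]; then docs [9,8]; then docs [10,9]; then docs [11,11]; all 9 commits appear in both, in order. dp[11][12] = 9 confirms this is the maximum.

9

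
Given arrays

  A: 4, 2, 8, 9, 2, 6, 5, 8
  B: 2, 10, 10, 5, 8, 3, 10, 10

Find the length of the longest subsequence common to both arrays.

One common subsequence of length 3: 2 [2,1] → 5 [7,4] → 8 [8,5], and the DP table's final entry dp[8][8] is also 3, so no common subsequence is longer.

3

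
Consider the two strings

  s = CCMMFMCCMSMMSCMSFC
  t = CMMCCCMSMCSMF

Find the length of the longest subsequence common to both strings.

11

Match C (s #2, t #1), then M (s #3, t #2), then M (s #4, t #3), then C (s #7, t #5), then C (s #8, t #6), then M (s #9, t #7), then S (s #10, t #8), then M (s #11, t #9), then S (s #13, t #11), then M (s #15, t #12), then F (s #17, t #13) — 11 characters in the same relative order in both. Since dp[18][13] = 11, nothing longer is possible.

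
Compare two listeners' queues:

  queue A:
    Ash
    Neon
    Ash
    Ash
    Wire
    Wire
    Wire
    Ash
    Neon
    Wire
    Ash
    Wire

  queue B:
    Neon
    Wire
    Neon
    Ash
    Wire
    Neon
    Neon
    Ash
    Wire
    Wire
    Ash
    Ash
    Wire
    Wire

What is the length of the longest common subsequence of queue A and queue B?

8

Pick Ash at queue A[1]=queue B[4]; then Neon at queue A[2]=queue B[7]; then Ash at queue A[4]=queue B[8]; then Wire at queue A[5]=queue B[9]; then Wire at queue A[6]=queue B[10]; then Ash at queue A[8]=queue B[12]; then Wire at queue A[10]=queue B[13]; then Wire at queue A[12]=queue B[14]; all 8 songs appear in both, in order. Since dp[12][14] = 8, nothing longer is possible.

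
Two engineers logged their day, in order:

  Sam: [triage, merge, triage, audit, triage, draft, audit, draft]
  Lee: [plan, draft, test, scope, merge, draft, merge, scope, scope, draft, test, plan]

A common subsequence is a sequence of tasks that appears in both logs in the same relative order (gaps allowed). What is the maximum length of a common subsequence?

3

One common subsequence of length 3: merge (Sam #2, Lee #5) → draft (Sam #6, Lee #6) → draft (Sam #8, Lee #10). Since dp[8][12] = 3, nothing longer is possible.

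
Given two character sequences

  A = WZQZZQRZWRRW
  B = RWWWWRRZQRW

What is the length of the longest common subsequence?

Pick W (A #1, B #5), then Z (A #5, B #8), then Q (A #6, B #9), then R (A #11, B #10), then W (A #12, B #11); all 5 characters appear in both, in order, and the DP table's final entry dp[12][11] is also 5, so no common subsequence is longer.

5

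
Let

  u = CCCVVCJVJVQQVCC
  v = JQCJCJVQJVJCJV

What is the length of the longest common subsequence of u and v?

Pick C at u[1]=v[3]; then C at u[2]=v[5]; then V at u[4]=v[7]; then V at u[5]=v[10]; then C at u[6]=v[12]; then J at u[9]=v[13]; then V at u[13]=v[14]; all 7 characters appear in both, in order. The LCS DP gives dp[15][14] = 7, so this is optimal.

7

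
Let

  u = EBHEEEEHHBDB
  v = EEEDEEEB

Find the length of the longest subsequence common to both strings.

Taking E at u[1]=v[2], then E at u[4]=v[3], then E at u[5]=v[5], then E at u[6]=v[6], then E at u[7]=v[7], then B at u[12]=v[8] gives a common subsequence of length 6. The LCS DP gives dp[12][8] = 6, so this is optimal.

6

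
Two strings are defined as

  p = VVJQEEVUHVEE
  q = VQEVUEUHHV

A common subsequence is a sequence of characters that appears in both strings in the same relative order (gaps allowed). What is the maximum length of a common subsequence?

7

Pick V [2,1], Q [4,2], E [5,3], E [6,6], U [8,7], H [9,9], V [10,10]; all 7 characters appear in both, in order, and the DP table's final entry dp[12][10] is also 7, so no common subsequence is longer.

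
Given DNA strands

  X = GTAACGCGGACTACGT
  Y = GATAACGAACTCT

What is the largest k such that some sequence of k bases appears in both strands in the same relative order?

Pick G at X[1]=Y[1] → T at X[2]=Y[3] → A at X[3]=Y[4] → A at X[4]=Y[5] → C at X[5]=Y[6] → G at X[6]=Y[7] → A at X[10]=Y[9] → C at X[11]=Y[10] → T at X[12]=Y[11] → C at X[14]=Y[12] → T at X[16]=Y[13]; all 11 bases appear in both, in order. Since dp[16][13] = 11, nothing longer is possible.

11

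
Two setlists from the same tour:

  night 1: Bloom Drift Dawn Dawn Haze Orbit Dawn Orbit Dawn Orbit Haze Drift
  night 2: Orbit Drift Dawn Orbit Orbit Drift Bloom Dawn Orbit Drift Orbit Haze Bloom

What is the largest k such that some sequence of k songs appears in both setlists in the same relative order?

7

Match Drift (night 1 #2, night 2 #2), then Dawn (night 1 #3, night 2 #3), then Orbit (night 1 #6, night 2 #5), then Dawn (night 1 #7, night 2 #8), then Orbit (night 1 #8, night 2 #9), then Orbit (night 1 #10, night 2 #11), then Haze (night 1 #11, night 2 #12) — 7 songs in the same relative order in both. Since dp[12][13] = 7, nothing longer is possible.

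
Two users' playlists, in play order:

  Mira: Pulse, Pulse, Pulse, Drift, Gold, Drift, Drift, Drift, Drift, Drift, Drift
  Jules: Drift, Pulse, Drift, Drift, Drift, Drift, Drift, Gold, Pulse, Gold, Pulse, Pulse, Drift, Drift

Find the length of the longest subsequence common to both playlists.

Taking Pulse [3,2]; then Drift [4,3]; then Drift [6,4]; then Drift [7,5]; then Drift [8,6]; then Drift [9,7]; then Drift [10,13]; then Drift [11,14] gives a common subsequence of length 8. Since dp[11][14] = 8, nothing longer is possible.

8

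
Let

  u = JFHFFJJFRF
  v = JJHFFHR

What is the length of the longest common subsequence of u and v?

5

Let dp[i][j] be the LCS length of the first i characters of u and the first j characters of v. dp[i][j] = dp[i-1][j-1]+1 when the i-th and j-th characters match, else max(dp[i-1][j], dp[i][j-1]).
    ·  J  J  H  F  F  H  R
 ·  0  0  0  0  0  0  0  0
 J  0  1  1  1  1  1  1  1
 F  0  1  1  1  2  2  2  2
 H  0  1  1  2  2  2  3  3
 F  0  1  1  2  3  3  3  3
 F  0  1  1  2  3  4  4  4
 J  0  1  2  2  3  4  4  4
 J  0  1  2  2  3  4  4  4
 F  0  1  2  2  3  4  4  4
 R  0  1  2  2  3  4  4  5
 F  0  1  2  2  3  4  4  5
dp[10][7] = 5. One LCS (by backtracking along matches): JHFFR.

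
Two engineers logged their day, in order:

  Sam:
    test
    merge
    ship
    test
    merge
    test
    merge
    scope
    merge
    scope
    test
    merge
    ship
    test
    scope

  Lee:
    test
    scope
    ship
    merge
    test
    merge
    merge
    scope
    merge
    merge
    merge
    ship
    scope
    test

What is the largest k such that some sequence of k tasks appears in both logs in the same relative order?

Pick test at Sam[1]=Lee[1], then merge at Sam[2]=Lee[4], then test at Sam[4]=Lee[5], then merge at Sam[5]=Lee[6], then merge at Sam[7]=Lee[7], then scope at Sam[8]=Lee[8], then merge at Sam[9]=Lee[10], then merge at Sam[12]=Lee[11], then ship at Sam[13]=Lee[12], then test at Sam[14]=Lee[14]; all 10 tasks appear in both, in order. Since dp[15][14] = 10, nothing longer is possible.

10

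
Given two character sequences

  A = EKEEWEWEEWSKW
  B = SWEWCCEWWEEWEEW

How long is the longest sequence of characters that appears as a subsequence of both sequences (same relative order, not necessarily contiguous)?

Taking E at A[1]=B[3], E at A[3]=B[7], E at A[4]=B[10], E at A[6]=B[11], W at A[7]=B[12], E at A[8]=B[13], E at A[9]=B[14], W at A[13]=B[15] gives a common subsequence of length 8. dp[13][15] = 8 confirms this is the maximum.

8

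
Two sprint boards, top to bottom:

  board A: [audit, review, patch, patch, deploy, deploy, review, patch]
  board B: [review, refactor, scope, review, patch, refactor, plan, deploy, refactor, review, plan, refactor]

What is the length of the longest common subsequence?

Match review (board A #2, board B #4), patch (board A #3, board B #5), deploy (board A #5, board B #8), review (board A #7, board B #10) — 4 tasks in the same relative order in both. The LCS DP gives dp[8][12] = 4, so this is optimal.

4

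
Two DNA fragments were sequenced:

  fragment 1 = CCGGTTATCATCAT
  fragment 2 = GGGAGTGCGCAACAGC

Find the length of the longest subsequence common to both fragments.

8

Taking G [3,2], G [4,3], A [7,4], T [8,6], C [9,10], A [10,12], C [12,13], A [13,14] gives a common subsequence of length 8, and the DP table's final entry dp[14][16] is also 8, so no common subsequence is longer.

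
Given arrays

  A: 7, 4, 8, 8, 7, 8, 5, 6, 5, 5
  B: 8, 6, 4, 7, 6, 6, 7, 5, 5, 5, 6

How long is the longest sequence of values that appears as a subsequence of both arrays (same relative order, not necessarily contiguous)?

5

Let dp[i][j] be the LCS length of the first i values of A and the first j values of B. dp[i][j] = dp[i-1][j-1]+1 when the i-th and j-th values match, else max(dp[i-1][j], dp[i][j-1]).
    ·  8  6  4  7  6  6  7  5  5  5  6
 ·  0  0  0  0  0  0  0  0  0  0  0  0
 7  0  0  0  0  1  1  1  1  1  1  1  1
 4  0  0  0  1  1  1  1  1  1  1  1  1
 8  0  1  1  1  1  1  1  1  1  1  1  1
 8  0  1  1  1  1  1  1  1  1  1  1  1
 7  0  1  1  1  2  2  2  2  2  2  2  2
 8  0  1  1  1  2  2  2  2  2  2  2  2
 5  0  1  1  1  2  2  2  2  3  3  3  3
 6  0  1  2  2  2  3  3  3  3  3  3  4
 5  0  1  2  2  2  3  3  3  4  4  4  4
 5  0  1  2  2  2  3  3  3  4  5  5  5
dp[10][11] = 5. One LCS (by backtracking along matches): 7, 7, 5, 5, 5.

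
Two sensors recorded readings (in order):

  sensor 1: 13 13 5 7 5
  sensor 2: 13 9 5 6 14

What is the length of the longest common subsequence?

Pick 13 at sensor 1[1]=sensor 2[1], then 5 at sensor 1[3]=sensor 2[3]; all 2 values appear in both, in order. dp[5][5] = 2 confirms this is the maximum.

2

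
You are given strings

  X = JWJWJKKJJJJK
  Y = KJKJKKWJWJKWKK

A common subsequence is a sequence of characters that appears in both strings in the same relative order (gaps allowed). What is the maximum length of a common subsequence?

8

Pick J [1,4], W [2,7], J [3,8], W [4,9], J [5,10], K [6,11], K [7,13], K [12,14]; all 8 characters appear in both, in order. The LCS DP gives dp[12][14] = 8, so this is optimal.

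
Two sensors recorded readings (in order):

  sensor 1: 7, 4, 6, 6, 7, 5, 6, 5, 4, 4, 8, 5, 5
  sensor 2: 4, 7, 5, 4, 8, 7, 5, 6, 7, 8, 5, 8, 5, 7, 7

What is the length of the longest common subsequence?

8

Match 7 (sensor 1 #1, sensor 2 #2); then 4 (sensor 1 #2, sensor 2 #4); then 7 (sensor 1 #5, sensor 2 #6); then 5 (sensor 1 #6, sensor 2 #7); then 6 (sensor 1 #7, sensor 2 #8); then 5 (sensor 1 #8, sensor 2 #11); then 8 (sensor 1 #11, sensor 2 #12); then 5 (sensor 1 #12, sensor 2 #13) — 8 values in the same relative order in both. The LCS DP gives dp[13][15] = 8, so this is optimal.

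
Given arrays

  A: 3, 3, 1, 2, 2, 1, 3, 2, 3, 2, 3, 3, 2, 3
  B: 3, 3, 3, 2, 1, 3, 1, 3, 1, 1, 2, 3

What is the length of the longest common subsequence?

Match 3 (A #1, B #2), 3 (A #2, B #3), 2 (A #5, B #4), 1 (A #6, B #5), 3 (A #7, B #6), 3 (A #9, B #8), 2 (A #13, B #11), 3 (A #14, B #12) — 8 values in the same relative order in both. The LCS DP gives dp[14][12] = 8, so this is optimal.

8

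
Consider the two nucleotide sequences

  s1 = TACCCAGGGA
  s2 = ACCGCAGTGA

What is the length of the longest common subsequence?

Taking A at s1[2]=s2[1]; then C at s1[3]=s2[2]; then C at s1[4]=s2[3]; then C at s1[5]=s2[5]; then A at s1[6]=s2[6]; then G at s1[7]=s2[7]; then G at s1[9]=s2[9]; then A at s1[10]=s2[10] gives a common subsequence of length 8, and the DP table's final entry dp[10][10] is also 8, so no common subsequence is longer.

8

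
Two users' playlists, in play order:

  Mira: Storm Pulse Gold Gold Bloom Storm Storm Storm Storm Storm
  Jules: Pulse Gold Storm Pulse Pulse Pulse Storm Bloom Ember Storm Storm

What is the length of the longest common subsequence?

6

One common subsequence of length 6: Pulse (Mira #2, Jules #1), then Gold (Mira #4, Jules #2), then Storm (Mira #6, Jules #3), then Storm (Mira #7, Jules #7), then Storm (Mira #9, Jules #10), then Storm (Mira #10, Jules #11). The LCS DP gives dp[10][11] = 6, so this is optimal.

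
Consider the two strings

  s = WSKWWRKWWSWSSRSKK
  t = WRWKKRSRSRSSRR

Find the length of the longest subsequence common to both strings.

7

One common subsequence of length 7: W (s #1, t #3), S (s #2, t #7), R (s #6, t #8), S (s #10, t #9), S (s #12, t #11), S (s #13, t #12), R (s #14, t #14). Since dp[17][14] = 7, nothing longer is possible.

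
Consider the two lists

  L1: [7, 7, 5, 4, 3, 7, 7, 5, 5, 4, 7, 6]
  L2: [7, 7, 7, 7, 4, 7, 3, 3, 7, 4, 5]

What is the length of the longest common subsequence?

6

One common subsequence of length 6: 7 (L1 #1, L2 #3), 7 (L1 #2, L2 #4), 4 (L1 #4, L2 #5), 3 (L1 #5, L2 #8), 7 (L1 #6, L2 #9), 5 (L1 #9, L2 #11). The LCS DP gives dp[12][11] = 6, so this is optimal.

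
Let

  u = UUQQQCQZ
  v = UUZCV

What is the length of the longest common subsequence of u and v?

Let dp[i][j] be the LCS length of the first i characters of u and the first j characters of v. dp[i][j] = dp[i-1][j-1]+1 when the i-th and j-th characters match, else max(dp[i-1][j], dp[i][j-1]).
    ·  U  U  Z  C  V
 ·  0  0  0  0  0  0
 U  0  1  1  1  1  1
 U  0  1  2  2  2  2
 Q  0  1  2  2  2  2
 Q  0  1  2  2  2  2
 Q  0  1  2  2  2  2
 C  0  1  2  2  3  3
 Q  0  1  2  2  3  3
 Z  0  1  2  3  3  3
dp[8][5] = 3. One LCS (by backtracking along matches): UUC.

3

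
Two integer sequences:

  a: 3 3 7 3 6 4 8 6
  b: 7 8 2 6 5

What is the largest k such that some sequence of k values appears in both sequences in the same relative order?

Pick 7 at a[3]=b[1], then 8 at a[7]=b[2], then 6 at a[8]=b[4]; all 3 values appear in both, in order. dp[8][5] = 3 confirms this is the maximum.

3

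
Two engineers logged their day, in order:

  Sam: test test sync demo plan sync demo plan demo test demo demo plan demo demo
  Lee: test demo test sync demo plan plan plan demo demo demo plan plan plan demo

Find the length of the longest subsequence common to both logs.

Pick test [1,1], test [2,3], sync [3,4], demo [4,5], plan [5,7], plan [8,8], demo [9,9], demo [11,10], demo [12,11], plan [13,14], demo [15,15]; all 11 tasks appear in both, in order, and the DP table's final entry dp[15][15] is also 11, so no common subsequence is longer.

11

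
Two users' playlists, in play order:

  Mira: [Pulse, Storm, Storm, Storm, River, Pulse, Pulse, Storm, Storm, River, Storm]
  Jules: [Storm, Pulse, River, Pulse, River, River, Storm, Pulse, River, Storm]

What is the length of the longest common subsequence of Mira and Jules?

One common subsequence of length 6: Pulse at Mira[1]=Jules[2], then River at Mira[5]=Jules[3], then Pulse at Mira[6]=Jules[4], then Pulse at Mira[7]=Jules[8], then River at Mira[10]=Jules[9], then Storm at Mira[11]=Jules[10]. dp[11][10] = 6 confirms this is the maximum.

6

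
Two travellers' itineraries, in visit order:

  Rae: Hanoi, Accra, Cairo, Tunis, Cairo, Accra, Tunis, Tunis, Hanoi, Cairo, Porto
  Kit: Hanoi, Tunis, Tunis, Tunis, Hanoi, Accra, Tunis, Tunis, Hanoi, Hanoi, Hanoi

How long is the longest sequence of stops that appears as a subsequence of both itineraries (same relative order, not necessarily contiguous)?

Pick Hanoi (Rae #1, Kit #1), Tunis (Rae #4, Kit #4), Accra (Rae #6, Kit #6), Tunis (Rae #7, Kit #7), Tunis (Rae #8, Kit #8), Hanoi (Rae #9, Kit #11); all 6 stops appear in both, in order. The LCS DP gives dp[11][11] = 6, so this is optimal.

6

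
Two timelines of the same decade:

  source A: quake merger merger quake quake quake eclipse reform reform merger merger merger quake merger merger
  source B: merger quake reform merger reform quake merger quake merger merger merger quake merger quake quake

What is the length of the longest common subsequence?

Pick quake (source A #1, source B #2); then merger (source A #2, source B #4); then merger (source A #3, source B #7); then quake (source A #6, source B #8); then merger (source A #10, source B #9); then merger (source A #11, source B #10); then merger (source A #12, source B #11); then quake (source A #13, source B #12); then merger (source A #14, source B #13); all 9 events appear in both, in order, and the DP table's final entry dp[15][15] is also 9, so no common subsequence is longer.

9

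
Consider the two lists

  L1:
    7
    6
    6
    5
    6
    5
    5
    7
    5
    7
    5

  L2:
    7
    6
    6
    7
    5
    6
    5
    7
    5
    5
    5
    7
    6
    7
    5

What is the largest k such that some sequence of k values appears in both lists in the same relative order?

10

Taking 7 [1,1] → 6 [2,2] → 6 [3,3] → 5 [4,5] → 6 [5,6] → 5 [6,10] → 5 [7,11] → 7 [8,12] → 7 [10,14] → 5 [11,15] gives a common subsequence of length 10. The LCS DP gives dp[11][15] = 10, so this is optimal.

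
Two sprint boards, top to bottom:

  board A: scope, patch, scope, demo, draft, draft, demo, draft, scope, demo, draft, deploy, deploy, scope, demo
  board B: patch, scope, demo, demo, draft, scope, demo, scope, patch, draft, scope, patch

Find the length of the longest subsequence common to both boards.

Pick patch [2,1], scope [3,2], demo [4,3], demo [7,4], draft [8,5], scope [9,6], demo [10,7], draft [11,10], scope [14,11]; all 9 tasks appear in both, in order, and the DP table's final entry dp[15][12] is also 9, so no common subsequence is longer.

9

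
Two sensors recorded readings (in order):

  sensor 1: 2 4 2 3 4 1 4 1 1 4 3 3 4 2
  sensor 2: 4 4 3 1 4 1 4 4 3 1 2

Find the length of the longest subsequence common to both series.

Pick 4 at sensor 1[2]=sensor 2[2]; then 3 at sensor 1[4]=sensor 2[3]; then 4 at sensor 1[5]=sensor 2[5]; then 1 at sensor 1[6]=sensor 2[6]; then 4 at sensor 1[7]=sensor 2[7]; then 4 at sensor 1[10]=sensor 2[8]; then 3 at sensor 1[11]=sensor 2[9]; then 2 at sensor 1[14]=sensor 2[11]; all 8 values appear in both, in order. dp[14][11] = 8 confirms this is the maximum.

8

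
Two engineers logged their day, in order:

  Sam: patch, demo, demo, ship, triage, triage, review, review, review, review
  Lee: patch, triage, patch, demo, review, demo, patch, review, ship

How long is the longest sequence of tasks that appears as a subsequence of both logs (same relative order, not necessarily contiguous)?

Taking patch at Sam[1]=Lee[3], then demo at Sam[2]=Lee[4], then demo at Sam[3]=Lee[6], then ship at Sam[4]=Lee[9] gives a common subsequence of length 4. The LCS DP gives dp[10][9] = 4, so this is optimal.

4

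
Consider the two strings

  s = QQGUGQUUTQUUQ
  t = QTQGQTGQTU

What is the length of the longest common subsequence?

One common subsequence of length 7: Q at s[1]=t[1], Q at s[2]=t[3], G at s[3]=t[4], G at s[5]=t[7], Q at s[6]=t[8], T at s[9]=t[9], U at s[12]=t[10]. dp[13][10] = 7 confirms this is the maximum.

7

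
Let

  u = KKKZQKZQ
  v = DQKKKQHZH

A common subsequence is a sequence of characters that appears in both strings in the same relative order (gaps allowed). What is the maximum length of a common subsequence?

Let dp[i][j] be the LCS length of the first i characters of u and the first j characters of v. dp[i][j] = dp[i-1][j-1]+1 when the i-th and j-th characters match, else max(dp[i-1][j], dp[i][j-1]).
    ·  D  Q  K  K  K  Q  H  Z  H
 ·  0  0  0  0  0  0  0  0  0  0
 K  0  0  0  1  1  1  1  1  1  1
 K  0  0  0  1  2  2  2  2  2  2
 K  0  0  0  1  2  3  3  3  3  3
 Z  0  0  0  1  2  3  3  3  4  4
 Q  0  0  1  1  2  3  4  4  4  4
 K  0  0  1  2  2  3  4  4  4  4
 Z  0  0  1  2  2  3  4  4  5  5
 Q  0  0  1  2  2  3  4  4  5  5
dp[8][9] = 5. One LCS (by backtracking along matches): KKKQZ.

5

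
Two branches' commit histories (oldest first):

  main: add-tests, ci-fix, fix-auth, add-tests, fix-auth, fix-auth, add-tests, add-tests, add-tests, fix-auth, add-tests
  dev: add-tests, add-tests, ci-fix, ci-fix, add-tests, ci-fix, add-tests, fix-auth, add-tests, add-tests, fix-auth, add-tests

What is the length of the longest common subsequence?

One common subsequence of length 8: add-tests [1,5], then ci-fix [2,6], then add-tests [4,7], then fix-auth [6,8], then add-tests [8,9], then add-tests [9,10], then fix-auth [10,11], then add-tests [11,12]. dp[11][12] = 8 confirms this is the maximum.

8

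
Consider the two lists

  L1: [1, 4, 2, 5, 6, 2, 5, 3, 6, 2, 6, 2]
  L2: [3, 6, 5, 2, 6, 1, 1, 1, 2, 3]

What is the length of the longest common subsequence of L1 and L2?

5

Taking 6 [5,2] → 5 [7,3] → 2 [10,4] → 6 [11,5] → 2 [12,9] gives a common subsequence of length 5. Since dp[12][10] = 5, nothing longer is possible.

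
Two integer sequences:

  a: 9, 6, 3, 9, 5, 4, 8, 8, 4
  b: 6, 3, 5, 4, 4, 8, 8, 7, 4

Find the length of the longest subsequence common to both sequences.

7

Let dp[i][j] be the LCS length of the first i values of a and the first j values of b. dp[i][j] = dp[i-1][j-1]+1 when the i-th and j-th values match, else max(dp[i-1][j], dp[i][j-1]).
    ·  6  3  5  4  4  8  8  7  4
 ·  0  0  0  0  0  0  0  0  0  0
 9  0  0  0  0  0  0  0  0  0  0
 6  0  1  1  1  1  1  1  1  1  1
 3  0  1  2  2  2  2  2  2  2  2
 9  0  1  2  2  2  2  2  2  2  2
 5  0  1  2  3  3  3  3  3  3  3
 4  0  1  2  3  4  4  4  4  4  4
 8  0  1  2  3  4  4  5  5  5  5
 8  0  1  2  3  4  4  5  6  6  6
 4  0  1  2  3  4  5  5  6  6  7
dp[9][9] = 7. One LCS (by backtracking along matches): 6, 3, 5, 4, 8, 8, 4.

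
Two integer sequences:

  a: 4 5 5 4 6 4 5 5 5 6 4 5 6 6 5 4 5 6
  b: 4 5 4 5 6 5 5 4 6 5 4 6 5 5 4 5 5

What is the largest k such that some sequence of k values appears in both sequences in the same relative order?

Taking 4 (a #1, b #1) → 5 (a #2, b #2) → 5 (a #3, b #4) → 6 (a #5, b #5) → 5 (a #7, b #6) → 5 (a #8, b #7) → 5 (a #9, b #10) → 6 (a #10, b #12) → 5 (a #12, b #13) → 5 (a #15, b #14) → 4 (a #16, b #15) → 5 (a #17, b #17) gives a common subsequence of length 12. dp[18][17] = 12 confirms this is the maximum.

12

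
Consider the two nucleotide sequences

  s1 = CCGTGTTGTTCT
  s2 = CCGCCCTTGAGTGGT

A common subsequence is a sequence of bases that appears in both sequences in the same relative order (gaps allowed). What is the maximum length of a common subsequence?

8

One common subsequence of length 8: C (s1 #1, s2 #1) → C (s1 #2, s2 #2) → G (s1 #3, s2 #3) → T (s1 #4, s2 #8) → G (s1 #5, s2 #11) → T (s1 #6, s2 #12) → G (s1 #8, s2 #14) → T (s1 #12, s2 #15). Since dp[12][15] = 8, nothing longer is possible.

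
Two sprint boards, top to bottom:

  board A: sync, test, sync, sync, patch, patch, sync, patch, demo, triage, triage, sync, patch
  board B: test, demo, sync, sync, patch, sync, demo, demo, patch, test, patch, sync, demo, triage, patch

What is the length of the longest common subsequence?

Match sync [1,3]; then sync [3,4]; then sync [4,6]; then patch [5,9]; then patch [6,11]; then sync [7,12]; then demo [9,13]; then triage [11,14]; then patch [13,15] — 9 tasks in the same relative order in both. The LCS DP gives dp[13][15] = 9, so this is optimal.

9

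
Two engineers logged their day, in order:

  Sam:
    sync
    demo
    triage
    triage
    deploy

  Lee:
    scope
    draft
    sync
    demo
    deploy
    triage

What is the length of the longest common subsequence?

3

One common subsequence of length 3: sync at Sam[1]=Lee[3]; then demo at Sam[2]=Lee[4]; then triage at Sam[4]=Lee[6]. dp[5][6] = 3 confirms this is the maximum.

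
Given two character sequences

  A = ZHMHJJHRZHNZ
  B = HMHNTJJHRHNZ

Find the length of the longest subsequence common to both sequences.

One common subsequence of length 10: H [2,1] → M [3,2] → H [4,3] → J [5,6] → J [6,7] → H [7,8] → R [8,9] → H [10,10] → N [11,11] → Z [12,12], and the DP table's final entry dp[12][12] is also 10, so no common subsequence is longer.

10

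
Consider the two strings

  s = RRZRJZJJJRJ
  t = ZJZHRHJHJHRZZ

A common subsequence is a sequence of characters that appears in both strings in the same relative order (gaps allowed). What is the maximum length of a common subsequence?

6

Let dp[i][j] be the LCS length of the first i characters of s and the first j characters of t. dp[i][j] = dp[i-1][j-1]+1 when the i-th and j-th characters match, else max(dp[i-1][j], dp[i][j-1]).
    ·  Z  J  Z  H  R  H  J  H  J  H  R  Z  Z
 ·  0  0  0  0  0  0  0  0  0  0  0  0  0  0
 R  0  0  0  0  0  1  1  1  1  1  1  1  1  1
 R  0  0  0  0  0  1  1  1  1  1  1  2  2  2
 Z  0  1  1  1  1  1  1  1  1  1  1  2  3  3
 R  0  1  1  1  1  2  2  2  2  2  2  2  3  3
 J  0  1  2  2  2  2  2  3  3  3  3  3  3  3
 Z  0  1  2  3  3  3  3  3  3  3  3  3  4  4
 J  0  1  2  3  3  3  3  4  4  4  4  4  4  4
 J  0  1  2  3  3  3  3  4  4  5  5  5  5  5
 J  0  1  2  3  3  3  3  4  4  5  5  5  5  5
 R  0  1  2  3  3  4  4  4  4  5  5  6  6  6
 J  0  1  2  3  3  4  4  5  5  5  5  6  6  6
dp[11][13] = 6. One LCS (by backtracking along matches): ZJZJJR.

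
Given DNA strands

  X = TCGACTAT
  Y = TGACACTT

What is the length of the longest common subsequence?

Let dp[i][j] be the LCS length of the first i bases of X and the first j bases of Y. dp[i][j] = dp[i-1][j-1]+1 when the i-th and j-th bases match, else max(dp[i-1][j], dp[i][j-1]).
    ·  T  G  A  C  A  C  T  T
 ·  0  0  0  0  0  0  0  0  0
 T  0  1  1  1  1  1  1  1  1
 C  0  1  1  1  2  2  2  2  2
 G  0  1  2  2  2  2  2  2  2
 A  0  1  2  3  3  3  3  3  3
 C  0  1  2  3  4  4  4  4  4
 T  0  1  2  3  4  4  4  5  5
 A  0  1  2  3  4  5  5  5  5
 T  0  1  2  3  4  5  5  6  6
dp[8][8] = 6. One LCS (by backtracking along matches): TCACTT.

6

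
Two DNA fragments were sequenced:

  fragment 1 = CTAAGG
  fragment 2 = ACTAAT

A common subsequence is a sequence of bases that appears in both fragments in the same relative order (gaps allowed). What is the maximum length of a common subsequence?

4

Let dp[i][j] be the LCS length of the first i bases of fragment 1 and the first j bases of fragment 2. dp[i][j] = dp[i-1][j-1]+1 when the i-th and j-th bases match, else max(dp[i-1][j], dp[i][j-1]).
    ·  A  C  T  A  A  T
 ·  0  0  0  0  0  0  0
 C  0  0  1  1  1  1  1
 T  0  0  1  2  2  2  2
 A  0  1  1  2  3  3  3
 A  0  1  1  2  3  4  4
 G  0  1  1  2  3  4  4
 G  0  1  1  2  3  4  4
dp[6][6] = 4. One LCS (by backtracking along matches): CTAA.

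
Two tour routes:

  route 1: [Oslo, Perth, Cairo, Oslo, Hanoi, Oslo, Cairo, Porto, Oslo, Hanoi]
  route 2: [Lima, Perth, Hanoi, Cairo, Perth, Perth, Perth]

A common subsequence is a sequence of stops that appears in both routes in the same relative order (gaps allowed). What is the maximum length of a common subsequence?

Match Perth [2,2], Hanoi [5,3], Cairo [7,4] — 3 stops in the same relative order in both. Since dp[10][7] = 3, nothing longer is possible.

3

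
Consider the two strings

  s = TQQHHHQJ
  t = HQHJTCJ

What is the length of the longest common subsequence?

3

Pick Q at s[3]=t[2], H at s[4]=t[3], J at s[8]=t[7]; all 3 characters appear in both, in order. Since dp[8][7] = 3, nothing longer is possible.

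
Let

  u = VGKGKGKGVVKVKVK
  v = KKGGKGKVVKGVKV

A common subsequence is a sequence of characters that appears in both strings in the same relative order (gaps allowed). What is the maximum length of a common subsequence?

One common subsequence of length 11: G at u[2]=v[3], G at u[4]=v[4], K at u[5]=v[5], G at u[6]=v[6], K at u[7]=v[7], V at u[9]=v[8], V at u[10]=v[9], K at u[11]=v[10], V at u[12]=v[12], K at u[13]=v[13], V at u[14]=v[14], and the DP table's final entry dp[15][14] is also 11, so no common subsequence is longer.

11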